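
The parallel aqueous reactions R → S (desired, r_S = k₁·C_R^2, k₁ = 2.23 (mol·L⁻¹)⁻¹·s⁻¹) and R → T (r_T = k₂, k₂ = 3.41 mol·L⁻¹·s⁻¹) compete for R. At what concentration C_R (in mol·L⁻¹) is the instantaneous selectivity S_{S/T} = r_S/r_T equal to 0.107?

S_{S/T} = (k₁/k₂)·C_R^2 ⇒ C_R = (S·k₂/k₁)^(0.5).
= (0.107×3.41/2.23)^(0.5) = (0.1636)^(0.5) = 0.404 mol·L⁻¹.

0.404 mol·L⁻¹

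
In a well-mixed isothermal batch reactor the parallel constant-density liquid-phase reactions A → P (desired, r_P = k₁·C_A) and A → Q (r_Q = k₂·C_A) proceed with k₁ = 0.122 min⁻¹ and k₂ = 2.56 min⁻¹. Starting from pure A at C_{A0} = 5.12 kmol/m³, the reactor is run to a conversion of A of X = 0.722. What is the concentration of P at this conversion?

0.168 kmol/m³

C_A = C_{A0}(1−X) = 1.423 kmol/m³.
Both paths are first order in A, so the instantaneous fraction to P is constant: dC_P/d(−C_A) = k₁/(k₁+k₂) = 0.04549.
C_P = 0.04549·(C_{A0}−C_A) = 0.04549×3.697 = 0.168 kmol/m³.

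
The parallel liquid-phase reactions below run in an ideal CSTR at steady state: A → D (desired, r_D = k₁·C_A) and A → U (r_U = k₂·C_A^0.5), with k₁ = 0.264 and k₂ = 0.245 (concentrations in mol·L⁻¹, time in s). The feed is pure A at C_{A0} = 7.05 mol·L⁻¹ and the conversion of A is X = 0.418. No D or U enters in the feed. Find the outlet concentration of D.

Exit C_A = C_{A0}(1−X) = 7.05×0.582 = 4.103 mol·L⁻¹.
Rates in a CSTR are evaluated at the outlet concentration: r_D = 0.264×4.103 = 1.083, r_U = 0.245×4.103^0.5 = 0.4963.
Fraction of consumed A going to D: r_D/(r_D+r_U) = 0.6858.
C_D = 0.6858·C_{A0}·X = 0.6858×7.05×0.418 = 2.02 mol·L⁻¹.

2.02 mol·L⁻¹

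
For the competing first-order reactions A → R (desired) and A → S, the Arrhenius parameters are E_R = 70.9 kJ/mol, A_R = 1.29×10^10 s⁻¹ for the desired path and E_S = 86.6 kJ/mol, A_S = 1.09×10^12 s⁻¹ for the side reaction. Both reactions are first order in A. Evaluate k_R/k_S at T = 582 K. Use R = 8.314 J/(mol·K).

k_R/k_S = (A_R/A_S)·exp[−(E_R−E_S)/(RT)] = (A_R/A_S)·exp[(E_S−E_R)/(RT)].
(E_S−E_R)/(RT) = (86.6−70.9)×10³/(8.314×582) = 15700/4839 = 3.245.
k_R/k_S = (1.29×10^10/1.09×10^12)·exp(3.245) = 0.01183 × 25.65 = 0.304.
Since E_R < E_S, lowering the temperature improves selectivity toward R.

0.304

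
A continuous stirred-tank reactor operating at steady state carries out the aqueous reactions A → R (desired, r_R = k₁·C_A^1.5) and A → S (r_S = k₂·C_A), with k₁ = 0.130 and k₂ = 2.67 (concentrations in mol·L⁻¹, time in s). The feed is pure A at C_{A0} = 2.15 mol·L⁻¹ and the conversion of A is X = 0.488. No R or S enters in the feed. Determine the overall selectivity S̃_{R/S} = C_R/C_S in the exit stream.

0.0511

Exit C_A = C_{A0}(1−X) = 2.15×0.512 = 1.101 mol·L⁻¹.
Rates in a CSTR are evaluated at the outlet concentration: r_R = 0.130×1.101^1.5 = 0.1501, r_S = 2.67×1.101 = 2.939.
Overall selectivity = C_R/C_S = r_Rτ/(r_Sτ) = r_R/r_S = 0.0511.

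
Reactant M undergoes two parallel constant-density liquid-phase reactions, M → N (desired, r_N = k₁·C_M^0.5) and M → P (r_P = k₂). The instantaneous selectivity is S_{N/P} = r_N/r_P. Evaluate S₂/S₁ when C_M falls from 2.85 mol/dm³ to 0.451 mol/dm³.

S_{N/P} = (k₁/k₂)·C_M^0.5, so S₂/S₁ = (C_{M,2}/C_{M,1})^0.5.
= (0.451/2.85)^0.5 = (0.1582)^0.5 = 0.398.
Selectivity toward N falls as C_M falls — high-concentration operation is favoured.

0.398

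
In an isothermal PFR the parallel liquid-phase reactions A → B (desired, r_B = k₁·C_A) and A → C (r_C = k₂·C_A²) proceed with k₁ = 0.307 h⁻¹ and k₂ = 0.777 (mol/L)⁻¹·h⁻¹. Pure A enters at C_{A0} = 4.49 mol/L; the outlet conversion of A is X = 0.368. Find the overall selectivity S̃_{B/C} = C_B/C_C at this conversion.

C_A = C_{A0}(1−X) = 2.838 mol/L.
Along a PFR/batch, dC_B/dC_A = −r_B/(r_B+r_C) = −k₁/(k₁+k₂·C_A).
Integrating from C_{A0} to C_A: C_B = (0.307/0.777)·ln[(0.307+0.777·4.49)/(0.307+0.777·2.84)] = 0.3951·ln(3.796/2.512) = 0.1631 mol/L.
C_C = (C_{A0}−C_A)−C_B = 1.489 mol/L; S̃_{B/C} = 0.1631/1.489 = 0.110.

0.110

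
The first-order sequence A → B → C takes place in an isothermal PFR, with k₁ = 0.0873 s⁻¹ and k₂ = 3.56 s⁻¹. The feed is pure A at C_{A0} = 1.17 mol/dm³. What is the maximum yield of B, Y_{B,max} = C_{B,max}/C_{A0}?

0.0223

For a first-order series the maximum intermediate yield is C_{B,max}/C_{A0} = (k₁/k₂)^[k₂/(k₂−k₁)].
= (0.0873/3.56)^(3.56/(3.56−0.0873)) = (0.02452)^(1.025) = 0.02234.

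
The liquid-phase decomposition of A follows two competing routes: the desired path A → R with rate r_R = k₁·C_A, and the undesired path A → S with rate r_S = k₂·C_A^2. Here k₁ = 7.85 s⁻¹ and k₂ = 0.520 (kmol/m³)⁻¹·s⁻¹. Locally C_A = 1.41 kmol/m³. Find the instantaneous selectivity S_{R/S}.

10.7

S_{R/S} = r_R/r_S = (k₁·C_A)/(k₂·C_A^2) = (k₁/k₂)·C_A⁻¹.
= (7.85×1.410) / (0.520×1.410^2) = 11.07/1.034 = 10.7.
The undesired path is higher order in A, so low C_A (CSTR or dilute feed) favours R.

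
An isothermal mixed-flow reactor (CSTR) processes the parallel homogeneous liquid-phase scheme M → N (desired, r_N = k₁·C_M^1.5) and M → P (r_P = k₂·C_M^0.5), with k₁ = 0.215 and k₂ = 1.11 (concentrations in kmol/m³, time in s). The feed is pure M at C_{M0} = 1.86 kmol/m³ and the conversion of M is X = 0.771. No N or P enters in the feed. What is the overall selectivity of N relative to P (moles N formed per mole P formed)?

0.0825

Exit C_M = C_{M0}(1−X) = 1.86×0.229 = 0.4259 kmol/m³.
Rates in a CSTR are evaluated at the outlet concentration: r_N = 0.215×0.4259^1.5 = 0.05977, r_P = 1.11×0.4259^0.5 = 0.7244.
Overall selectivity = C_N/C_P = r_Nτ/(r_Pτ) = r_N/r_P = 0.0825.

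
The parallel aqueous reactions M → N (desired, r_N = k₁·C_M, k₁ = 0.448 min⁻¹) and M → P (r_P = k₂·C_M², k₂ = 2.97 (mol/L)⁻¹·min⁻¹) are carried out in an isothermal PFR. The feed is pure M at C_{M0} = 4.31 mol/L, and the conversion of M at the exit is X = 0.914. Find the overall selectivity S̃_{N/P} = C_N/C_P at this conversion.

0.0895

C_M = C_{M0}(1−X) = 0.3707 mol/L.
Along a PFR/batch, dC_N/dC_M = −r_N/(r_N+r_P) = −k₁/(k₁+k₂·C_M).
Integrating from C_{M0} to C_M: C_N = (0.448/2.97)·ln[(0.448+2.97·4.31)/(0.448+2.97·0.371)] = 0.1508·ln(13.25/1.549) = 0.3238 mol/L.
C_P = (C_{M0}−C_M)−C_N = 3.616 mol/L; S̃_{N/P} = 0.3238/3.616 = 0.0895.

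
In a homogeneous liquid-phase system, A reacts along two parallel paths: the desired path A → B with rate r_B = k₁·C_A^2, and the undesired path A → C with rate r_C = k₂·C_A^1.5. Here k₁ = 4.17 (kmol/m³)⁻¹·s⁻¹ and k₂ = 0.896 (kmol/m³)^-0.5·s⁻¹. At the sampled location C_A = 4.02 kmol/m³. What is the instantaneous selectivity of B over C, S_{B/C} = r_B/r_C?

9.33

S_{B/C} = r_B/r_C = (k₁·C_A^2)/(k₂·C_A^1.5) = (k₁/k₂)·C_A^0.5.
= (4.17×4.020^2) / (0.896×4.020^1.5) = 67.39/7.222 = 9.33.
Since the desired path is higher order in A, keeping C_A high (PFR or concentrated feed) favours B.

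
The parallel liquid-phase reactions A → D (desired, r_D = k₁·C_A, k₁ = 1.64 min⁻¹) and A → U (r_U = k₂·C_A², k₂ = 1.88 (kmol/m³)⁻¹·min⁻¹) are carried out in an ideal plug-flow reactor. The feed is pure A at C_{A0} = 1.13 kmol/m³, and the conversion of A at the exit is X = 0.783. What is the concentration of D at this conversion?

C_A = C_{A0}(1−X) = 0.2452 kmol/m³.
Along a PFR/batch, dC_D/dC_A = −r_D/(r_D+r_U) = −k₁/(k₁+k₂·C_A).
Integrating from C_{A0} to C_A: C_D = (1.64/1.88)·ln[(1.64+1.88·1.13)/(1.64+1.88·0.245)] = 0.8723·ln(3.764/2.101) = 0.5087 kmol/m³.

0.509 kmol/m³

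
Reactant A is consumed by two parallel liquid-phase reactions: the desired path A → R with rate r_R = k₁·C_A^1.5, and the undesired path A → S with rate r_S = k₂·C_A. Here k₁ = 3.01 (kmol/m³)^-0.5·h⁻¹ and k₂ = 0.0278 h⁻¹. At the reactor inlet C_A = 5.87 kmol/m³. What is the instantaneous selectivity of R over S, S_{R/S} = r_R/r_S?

262

S_{R/S} = r_R/r_S = (k₁·C_A^1.5)/(k₂·C_A) = (k₁/k₂)·C_A^0.5.
= (3.01×5.870^1.5) / (0.0278×5.870) = 42.81/0.1632 = 262.
Since the desired path is higher order in A, keeping C_A high (PFR or concentrated feed) favours R.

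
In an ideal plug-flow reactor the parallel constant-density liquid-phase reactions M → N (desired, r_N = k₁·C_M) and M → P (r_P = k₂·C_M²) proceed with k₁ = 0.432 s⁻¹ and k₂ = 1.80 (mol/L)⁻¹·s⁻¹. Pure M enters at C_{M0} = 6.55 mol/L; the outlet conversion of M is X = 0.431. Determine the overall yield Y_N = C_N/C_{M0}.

0.0197

C_M = C_{M0}(1−X) = 3.727 mol/L.
Along a PFR/batch, dC_N/dC_M = −r_N/(r_N+r_P) = −k₁/(k₁+k₂·C_M).
Integrating from C_{M0} to C_M: C_N = (0.432/1.80)·ln[(0.432+1.80·6.55)/(0.432+1.80·3.73)] = 0.2400·ln(12.22/7.141) = 0.1290 mol/L.
Y_N = C_N/C_{M0} = 0.1290/6.55 = 0.0197.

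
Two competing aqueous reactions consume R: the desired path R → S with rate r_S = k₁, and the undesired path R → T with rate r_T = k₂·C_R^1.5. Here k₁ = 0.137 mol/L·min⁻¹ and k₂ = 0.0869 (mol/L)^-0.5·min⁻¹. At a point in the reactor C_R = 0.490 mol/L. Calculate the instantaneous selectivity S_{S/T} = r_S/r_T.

S_{S/T} = r_S/r_T = (k₁)/(k₂·C_R^1.5) = (k₁/k₂)·C_R^-1.5.
= (0.137) / (0.0869×0.4900^1.5) = 0.1370/0.02981 = 4.60.
The undesired path is higher order in R, so low C_R (CSTR or dilute feed) favours S.

4.60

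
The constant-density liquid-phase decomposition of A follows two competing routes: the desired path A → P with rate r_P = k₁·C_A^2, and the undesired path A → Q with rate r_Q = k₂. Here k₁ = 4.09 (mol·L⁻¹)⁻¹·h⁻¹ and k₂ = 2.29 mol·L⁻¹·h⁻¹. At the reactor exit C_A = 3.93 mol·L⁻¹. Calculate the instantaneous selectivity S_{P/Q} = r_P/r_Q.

S_{P/Q} = r_P/r_Q = (k₁·C_A^2)/(k₂) = (k₁/k₂)·C_A^2.
= (4.09×3.930^2) / (2.29) = 63.17/2.290 = 27.6.
Since the desired path is higher order in A, keeping C_A high (PFR or concentrated feed) favours P.

27.6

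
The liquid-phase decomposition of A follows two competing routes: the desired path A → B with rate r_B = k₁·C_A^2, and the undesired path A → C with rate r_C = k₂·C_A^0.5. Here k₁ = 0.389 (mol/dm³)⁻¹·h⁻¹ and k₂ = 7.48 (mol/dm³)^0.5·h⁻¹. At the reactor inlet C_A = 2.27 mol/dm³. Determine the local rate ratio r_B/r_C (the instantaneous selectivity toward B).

0.178

S_{B/C} = r_B/r_C = (k₁·C_A^2)/(k₂·C_A^0.5) = (k₁/k₂)·C_A^1.5.
= (0.389×2.270^2) / (7.48×2.270^0.5) = 2.004/11.27 = 0.178.
Since the desired path is higher order in A, keeping C_A high (PFR or concentrated feed) favours B.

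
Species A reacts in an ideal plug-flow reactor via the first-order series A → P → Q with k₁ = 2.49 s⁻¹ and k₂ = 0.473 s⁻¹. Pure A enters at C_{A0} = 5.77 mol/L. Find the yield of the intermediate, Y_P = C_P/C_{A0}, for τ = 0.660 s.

0.665

Solving the coupled first-order balances gives C_P(τ) = [k₁/(k₂−k₁)]·C_{A0}·(e^(−k₁τ) − e^(−k₂τ)).
e^(−k₁τ) = e^(−2.49×0.660) = e^(−1.643) = 0.1933; e^(−k₂τ) = e^(−0.3122) = 0.7318.
C_P = 2.49×5.77/(0.473−2.49) × (0.1933−0.7318) = (-7.123)×(-0.5385) = 3.836 mol/L.
Y_P = C_P/C_{A0} = 3.836/5.77 = 0.665.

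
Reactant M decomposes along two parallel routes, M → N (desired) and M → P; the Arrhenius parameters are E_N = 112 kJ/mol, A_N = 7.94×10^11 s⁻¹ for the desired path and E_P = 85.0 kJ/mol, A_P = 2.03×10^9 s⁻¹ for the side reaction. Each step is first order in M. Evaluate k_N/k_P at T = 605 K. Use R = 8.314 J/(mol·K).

k_N/k_P = (A_N/A_P)·exp[−(E_N−E_P)/(RT)] = (A_N/A_P)·exp[(E_P−E_N)/(RT)].
(E_P−E_N)/(RT) = (85.0−112)×10³/(8.314×605) = -27000/5030 = -5.368.
k_N/k_P = (7.94×10^11/2.03×10^9)·exp(-5.368) = 391.1 × 0.004664 = 1.82.
Since E_N > E_P, raising the temperature improves selectivity toward N.

1.82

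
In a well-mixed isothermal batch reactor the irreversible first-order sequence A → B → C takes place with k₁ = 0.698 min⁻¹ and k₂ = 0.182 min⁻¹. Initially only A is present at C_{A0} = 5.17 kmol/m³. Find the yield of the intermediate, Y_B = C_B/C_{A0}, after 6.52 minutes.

0.399

The intermediate concentration in a first-order A→B→C sequence is C_B = k₁C_{A0}(e^(−k₁t) − e^(−k₂t))/(k₂−k₁).
e^(−k₁t) = e^(−0.698×6.52) = e^(−4.551) = 0.01056; e^(−k₂t) = e^(−1.187) = 0.3052.
C_B = 0.698×5.17/(0.182−0.698) × (0.01056−0.3052) = (-6.994)×(-0.2947) = 2.061 kmol/m³.
Y_B = C_B/C_{A0} = 2.061/5.17 = 0.399.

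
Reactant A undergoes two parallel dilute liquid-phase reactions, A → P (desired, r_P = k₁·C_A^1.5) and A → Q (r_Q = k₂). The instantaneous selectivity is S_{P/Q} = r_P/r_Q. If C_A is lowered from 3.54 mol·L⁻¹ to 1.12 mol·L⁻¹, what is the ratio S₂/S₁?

S_{P/Q} = (k₁/k₂)·C_A^1.5, so S₂/S₁ = (C_{A,2}/C_{A,1})^1.5.
= (1.12/3.54)^1.5 = (0.3164)^1.5 = 0.178.

0.178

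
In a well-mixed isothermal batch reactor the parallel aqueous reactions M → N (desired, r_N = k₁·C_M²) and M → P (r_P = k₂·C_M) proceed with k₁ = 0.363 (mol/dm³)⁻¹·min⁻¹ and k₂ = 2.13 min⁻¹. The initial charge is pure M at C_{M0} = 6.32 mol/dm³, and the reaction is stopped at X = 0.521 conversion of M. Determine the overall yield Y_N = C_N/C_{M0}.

C_M = C_{M0}(1−X) = 3.027 mol/dm³.
Along a PFR/batch, dC_P/dC_M = −r_P/(r_N+r_P) = −k₂/(k₂+k₁·C_M).
Integrating from C_{M0} to C_M: C_P = (2.13/0.363)·ln[(2.13+0.363·6.32)/(2.13+0.363·3.03)] = 5.868·ln(4.424/3.229) = 1.848 mol/dm³.
Then C_N = (C_{M0}−C_M) − C_P = 3.293 − 1.848 = 1.445 mol/dm³.
Y_N = C_N/C_{M0} = 1.445/6.32 = 0.229.

0.229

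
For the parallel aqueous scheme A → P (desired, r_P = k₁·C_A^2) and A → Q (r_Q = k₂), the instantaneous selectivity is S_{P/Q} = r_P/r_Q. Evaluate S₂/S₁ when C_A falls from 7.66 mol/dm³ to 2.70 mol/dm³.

0.124

S_{P/Q} = (k₁/k₂)·C_A^2, so S₂/S₁ = (C_{A,2}/C_{A,1})^2.
= (2.70/7.66)^2 = (0.3525)^2 = 0.124.
Selectivity toward P falls as C_A falls — high-concentration operation is favoured.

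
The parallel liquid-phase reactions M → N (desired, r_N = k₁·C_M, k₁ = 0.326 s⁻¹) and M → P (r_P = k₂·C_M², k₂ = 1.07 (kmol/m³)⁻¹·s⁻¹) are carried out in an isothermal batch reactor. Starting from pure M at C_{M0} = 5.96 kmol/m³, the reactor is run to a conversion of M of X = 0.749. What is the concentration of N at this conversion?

0.380 kmol/m³

C_M = C_{M0}(1−X) = 1.496 kmol/m³.
Along a PFR/batch, dC_N/dC_M = −r_N/(r_N+r_P) = −k₁/(k₁+k₂·C_M).
Integrating from C_{M0} to C_M: C_N = (0.326/1.07)·ln[(0.326+1.07·5.96)/(0.326+1.07·1.50)] = 0.3047·ln(6.703/1.927) = 0.3799 kmol/m³.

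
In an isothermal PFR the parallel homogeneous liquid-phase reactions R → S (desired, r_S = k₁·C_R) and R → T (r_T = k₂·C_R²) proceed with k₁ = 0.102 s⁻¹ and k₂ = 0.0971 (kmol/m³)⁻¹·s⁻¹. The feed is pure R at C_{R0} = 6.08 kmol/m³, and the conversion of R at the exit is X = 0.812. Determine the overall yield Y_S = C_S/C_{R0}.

C_R = C_{R0}(1−X) = 1.143 kmol/m³.
Along a PFR/batch, dC_S/dC_R = −r_S/(r_S+r_T) = −k₁/(k₁+k₂·C_R).
Integrating from C_{R0} to C_R: C_S = (0.102/0.0971)·ln[(0.102+0.0971·6.08)/(0.102+0.0971·1.14)] = 1.050·ln(0.6924/0.2130) = 1.238 kmol/m³.
Y_S = C_S/C_{R0} = 1.238/6.08 = 0.204.

0.204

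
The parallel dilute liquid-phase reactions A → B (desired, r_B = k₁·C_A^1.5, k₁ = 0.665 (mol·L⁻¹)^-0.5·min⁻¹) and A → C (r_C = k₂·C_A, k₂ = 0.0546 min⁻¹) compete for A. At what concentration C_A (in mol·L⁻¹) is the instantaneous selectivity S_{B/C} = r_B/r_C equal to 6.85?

0.316 mol·L⁻¹

S_{B/C} = (k₁/k₂)·C_A^0.5 ⇒ C_A = (S·k₂/k₁)^(2).
= (6.85×0.0546/0.665)^(2) = (0.5624)^(2) = 0.316 mol·L⁻¹.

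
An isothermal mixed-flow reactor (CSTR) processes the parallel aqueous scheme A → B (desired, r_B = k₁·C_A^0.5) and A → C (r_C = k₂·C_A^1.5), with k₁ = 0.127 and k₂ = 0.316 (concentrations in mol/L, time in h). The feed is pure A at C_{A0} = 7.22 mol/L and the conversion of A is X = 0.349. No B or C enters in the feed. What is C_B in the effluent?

Exit C_A = C_{A0}(1−X) = 7.22×0.651 = 4.700 mol/L.
Rates in a CSTR are evaluated at the outlet concentration: r_B = 0.127×4.700^0.5 = 0.2753, r_C = 0.316×4.700^1.5 = 3.220.
Fraction of consumed A going to B: r_B/(r_B+r_C) = 0.07877.
C_B = 0.07877·C_{A0}·X = 0.07877×7.22×0.349 = 0.198 mol/L.

0.198 mol/L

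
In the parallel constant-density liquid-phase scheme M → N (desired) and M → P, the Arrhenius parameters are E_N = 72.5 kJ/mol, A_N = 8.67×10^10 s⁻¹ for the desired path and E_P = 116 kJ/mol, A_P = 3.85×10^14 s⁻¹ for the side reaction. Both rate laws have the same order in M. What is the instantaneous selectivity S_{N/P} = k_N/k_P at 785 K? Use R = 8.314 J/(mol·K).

0.177

Since both paths have the same order in M, the concentration cancels and S_{N/P} = k_N/k_P = (A_N/A_P)·exp[(E_P−E_N)/(RT)].
(E_P−E_N)/(RT) = (116−72.5)×10³/(8.314×785) = 43500/6526 = 6.665.
k_N/k_P = (8.67×10^10/3.85×10^14)·exp(6.665) = 2.252×10^-4 × 784.6 = 0.177.
Since E_N < E_P, lowering the temperature improves selectivity toward N.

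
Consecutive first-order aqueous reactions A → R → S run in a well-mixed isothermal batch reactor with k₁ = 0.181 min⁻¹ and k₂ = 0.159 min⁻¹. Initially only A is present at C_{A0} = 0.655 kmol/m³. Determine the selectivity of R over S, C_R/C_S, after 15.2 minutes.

The intermediate concentration in a first-order A→B→C sequence is C_R = k₁C_{A0}(e^(−k₁t) − e^(−k₂t))/(k₂−k₁).
e^(−k₁t) = e^(−0.181×15.2) = e^(−2.751) = 0.06385; e^(−k₂t) = e^(−2.417) = 0.08921.
C_R = 0.181×0.655/(0.159−0.181) × (0.06385−0.08921) = (-5.389)×(-0.02536) = 0.1366 kmol/m³.
C_A = C_{A0}e^(−k₁t) = 0.04182 kmol/m³, so C_S = C_{A0}−C_A−C_R = 0.4765 kmol/m³; C_R/C_S = 0.287.

0.287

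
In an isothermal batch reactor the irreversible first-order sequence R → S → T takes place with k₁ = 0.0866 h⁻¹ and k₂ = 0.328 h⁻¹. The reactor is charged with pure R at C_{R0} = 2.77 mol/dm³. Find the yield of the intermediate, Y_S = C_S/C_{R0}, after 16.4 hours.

0.0850

Solving the coupled first-order balances gives C_S(t) = [k₁/(k₂−k₁)]·C_{R0}·(e^(−k₁t) − e^(−k₂t)).
e^(−k₁t) = e^(−0.0866×16.4) = e^(−1.420) = 0.2417; e^(−k₂t) = e^(−5.379) = 0.004612.
C_S = 0.0866×2.77/(0.328−0.0866) × (0.2417−0.004612) = 0.9937×0.2370 = 0.2356 mol/dm³.
Y_S = C_S/C_{R0} = 0.2356/2.77 = 0.0850.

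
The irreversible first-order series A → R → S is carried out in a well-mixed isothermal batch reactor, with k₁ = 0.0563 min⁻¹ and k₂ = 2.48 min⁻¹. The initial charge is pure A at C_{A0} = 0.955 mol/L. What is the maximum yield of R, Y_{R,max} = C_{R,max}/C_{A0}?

0.0208

For a first-order series the maximum intermediate yield is C_{R,max}/C_{A0} = (k₁/k₂)^[k₂/(k₂−k₁)].
= (0.0563/2.48)^(2.48/(2.48−0.0563)) = (0.02270)^(1.023) = 0.02079.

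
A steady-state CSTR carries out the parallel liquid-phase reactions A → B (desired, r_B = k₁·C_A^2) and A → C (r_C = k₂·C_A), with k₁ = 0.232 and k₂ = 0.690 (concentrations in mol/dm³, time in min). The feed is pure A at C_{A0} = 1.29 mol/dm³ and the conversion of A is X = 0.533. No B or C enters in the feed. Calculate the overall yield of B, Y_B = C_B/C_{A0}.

Exit C_A = C_{A0}(1−X) = 1.29×0.467 = 0.6024 mol/dm³.
A CSTR operates uniformly at the exit composition, giving r_B = 0.08420 and r_C = 0.4157 (each k·C_A^n at C_A = 0.6024).
Fraction of consumed A going to B: r_B/(r_B+r_C) = 0.1684.
C_B = 0.1684·C_{A0}·X = 0.1684×1.29×0.533 = 0.116 mol/dm³; Y_B = C_B/C_{A0} = 0.0898.

0.0898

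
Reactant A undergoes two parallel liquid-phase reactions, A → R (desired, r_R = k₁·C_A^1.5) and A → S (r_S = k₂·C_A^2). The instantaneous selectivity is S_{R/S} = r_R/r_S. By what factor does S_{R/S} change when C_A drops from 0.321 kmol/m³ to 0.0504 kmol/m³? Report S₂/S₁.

2.52

S_{R/S} = (k₁/k₂)·C_A^-0.5, so S₂/S₁ = (C_{A,2}/C_{A,1})^-0.5.
= (0.0504/0.321)^(-0.5) = (0.1570)^(-0.5) = 2.52.
Selectivity toward R rises as C_A falls — low-concentration operation is favoured.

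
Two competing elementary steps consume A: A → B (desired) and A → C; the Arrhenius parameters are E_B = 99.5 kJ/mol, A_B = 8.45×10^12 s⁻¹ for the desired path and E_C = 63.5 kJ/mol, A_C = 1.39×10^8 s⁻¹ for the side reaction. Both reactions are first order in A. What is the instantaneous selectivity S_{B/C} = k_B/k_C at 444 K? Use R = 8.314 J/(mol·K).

3.54

k_B/k_C = (A_B/A_C)·exp[−(E_B−E_C)/(RT)] = (A_B/A_C)·exp[(E_C−E_B)/(RT)].
(E_C−E_B)/(RT) = (63.5−99.5)×10³/(8.314×444) = -36000/3691 = -9.752.
k_B/k_C = (8.45×10^12/1.39×10^8)·exp(-9.752) = 60791 × 5.816×10^-5 = 3.54.
Since E_B > E_C, raising the temperature improves selectivity toward B.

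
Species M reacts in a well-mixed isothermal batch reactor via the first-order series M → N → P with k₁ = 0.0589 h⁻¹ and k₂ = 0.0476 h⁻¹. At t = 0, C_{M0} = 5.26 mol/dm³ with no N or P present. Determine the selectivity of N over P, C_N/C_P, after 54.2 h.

0.233

The intermediate concentration in a first-order A→B→C sequence is C_N = k₁C_{M0}(e^(−k₁t) − e^(−k₂t))/(k₂−k₁).
e^(−k₁t) = e^(−0.0589×54.2) = e^(−3.192) = 0.04107; e^(−k₂t) = e^(−2.580) = 0.07578.
C_N = 0.0589×5.26/(0.0476−0.0589) × (0.04107−0.07578) = (-27.42)×(-0.03471) = 0.9515 mol/dm³.
C_M = C_{M0}e^(−k₁t) = 0.2160 mol/dm³, so C_P = C_{M0}−C_M−C_N = 4.092 mol/dm³; C_N/C_P = 0.233.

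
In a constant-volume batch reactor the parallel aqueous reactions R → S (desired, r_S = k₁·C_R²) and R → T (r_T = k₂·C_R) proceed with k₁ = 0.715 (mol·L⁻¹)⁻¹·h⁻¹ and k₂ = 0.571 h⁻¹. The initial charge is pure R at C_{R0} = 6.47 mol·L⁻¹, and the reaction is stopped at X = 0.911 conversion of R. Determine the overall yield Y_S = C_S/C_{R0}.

C_R = C_{R0}(1−X) = 0.5758 mol·L⁻¹.
Along a PFR/batch, dC_T/dC_R = −r_T/(r_S+r_T) = −k₂/(k₂+k₁·C_R).
Integrating from C_{R0} to C_R: C_T = (0.571/0.715)·ln[(0.571+0.715·6.47)/(0.571+0.715·0.576)] = 0.7986·ln(5.197/0.9827) = 1.330 mol·L⁻¹.
Then C_S = (C_{R0}−C_R) − C_T = 5.894 − 1.330 = 4.564 mol·L⁻¹.
Y_S = C_S/C_{R0} = 4.564/6.47 = 0.705.

0.705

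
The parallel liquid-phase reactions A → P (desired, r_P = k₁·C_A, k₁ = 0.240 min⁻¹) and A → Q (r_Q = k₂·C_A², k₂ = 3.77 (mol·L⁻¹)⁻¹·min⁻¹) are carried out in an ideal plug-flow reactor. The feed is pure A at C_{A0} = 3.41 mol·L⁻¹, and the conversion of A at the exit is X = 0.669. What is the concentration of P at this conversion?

C_A = C_{A0}(1−X) = 1.129 mol·L⁻¹.
Along a PFR/batch, dC_P/dC_A = −r_P/(r_P+r_Q) = −k₁/(k₁+k₂·C_A).
Integrating from C_{A0} to C_A: C_P = (0.240/3.77)·ln[(0.240+3.77·3.41)/(0.240+3.77·1.13)] = 0.06366·ln(13.10/4.495) = 0.06807 mol·L⁻¹.

0.0681 mol·L⁻¹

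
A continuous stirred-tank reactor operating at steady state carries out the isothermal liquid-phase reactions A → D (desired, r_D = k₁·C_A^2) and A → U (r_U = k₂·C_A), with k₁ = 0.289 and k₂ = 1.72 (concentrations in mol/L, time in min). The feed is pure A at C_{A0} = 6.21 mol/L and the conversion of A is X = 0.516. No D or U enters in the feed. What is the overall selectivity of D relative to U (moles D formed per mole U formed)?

0.505

Exit C_A = C_{A0}(1−X) = 6.21×0.484 = 3.006 mol/L.
In a CSTR the entire volume is at exit conditions, so r_D = 0.289×3.006^2 = 2.611 and r_U = 1.72×3.006 = 5.170.
Overall selectivity = C_D/C_U = r_Dτ/(r_Uτ) = r_D/r_U = 0.505.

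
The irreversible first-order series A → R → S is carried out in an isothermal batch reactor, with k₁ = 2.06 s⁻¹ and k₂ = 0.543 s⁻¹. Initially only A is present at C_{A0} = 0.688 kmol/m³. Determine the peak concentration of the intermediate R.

At the optimum, C_{R,max}/C_{A0} = (k₁/k₂)^[k₂/(k₂−k₁)].
= (2.06/0.543)^(0.543/(0.543−2.06)) = (3.794)^(-0.3579) = 0.6205.
C_{R,max} = 0.6205×0.688 = 0.427 kmol/m³.

0.427 kmol/m³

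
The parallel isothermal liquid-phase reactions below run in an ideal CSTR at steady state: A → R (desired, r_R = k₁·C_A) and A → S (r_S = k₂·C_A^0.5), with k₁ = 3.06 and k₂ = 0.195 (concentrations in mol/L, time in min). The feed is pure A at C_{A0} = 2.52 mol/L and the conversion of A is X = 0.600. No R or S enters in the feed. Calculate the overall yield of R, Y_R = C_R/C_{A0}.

Exit C_A = C_{A0}(1−X) = 2.52×0.400 = 1.008 mol/L.
In a CSTR the entire volume is at exit conditions, so r_R = 3.06×1.008 = 3.084 and r_S = 0.195×1.008^0.5 = 0.1958.
Fraction of consumed A going to R: r_R/(r_R+r_S) = 0.9403.
C_R = 0.9403·C_{A0}·X = 0.9403×2.52×0.600 = 1.42 mol/L; Y_R = C_R/C_{A0} = 0.564.

0.564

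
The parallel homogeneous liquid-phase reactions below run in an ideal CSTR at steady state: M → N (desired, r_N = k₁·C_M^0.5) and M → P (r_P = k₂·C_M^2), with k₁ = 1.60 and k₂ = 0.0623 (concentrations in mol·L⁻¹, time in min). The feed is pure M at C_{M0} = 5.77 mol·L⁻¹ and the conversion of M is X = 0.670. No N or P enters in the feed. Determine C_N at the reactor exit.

3.51 mol·L⁻¹

Exit C_M = C_{M0}(1−X) = 5.77×0.330 = 1.904 mol·L⁻¹.
A CSTR operates uniformly at the exit composition, giving r_N = 2.208 and r_P = 0.2259 (each k·C_M^n at C_M = 1.904).
Fraction of consumed M going to N: r_N/(r_N+r_P) = 0.9072.
C_N = 0.9072·C_{M0}·X = 0.9072×5.77×0.670 = 3.51 mol·L⁻¹.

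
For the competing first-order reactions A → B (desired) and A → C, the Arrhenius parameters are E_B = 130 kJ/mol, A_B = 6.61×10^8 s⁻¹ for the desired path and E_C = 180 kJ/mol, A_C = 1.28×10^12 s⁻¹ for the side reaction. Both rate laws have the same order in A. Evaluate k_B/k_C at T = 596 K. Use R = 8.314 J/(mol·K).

12.5

Since both paths have the same order in A, the concentration cancels and S_{B/C} = k_B/k_C = (A_B/A_C)·exp[(E_C−E_B)/(RT)].
(E_C−E_B)/(RT) = (180−130)×10³/(8.314×596) = 50000/4955 = 10.09.
k_B/k_C = (6.61×10^8/1.28×10^12)·exp(10.09) = 5.164×10^-4 × 24113 = 12.5.
Since E_B < E_C, lowering the temperature improves selectivity toward B.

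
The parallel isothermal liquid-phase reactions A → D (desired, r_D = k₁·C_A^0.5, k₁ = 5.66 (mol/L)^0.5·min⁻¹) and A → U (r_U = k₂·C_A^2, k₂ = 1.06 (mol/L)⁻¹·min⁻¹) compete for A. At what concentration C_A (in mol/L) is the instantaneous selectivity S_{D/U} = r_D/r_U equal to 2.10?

1.86 mol/L

S_{D/U} = (k₁/k₂)·C_A^-1.5 ⇒ C_A = (S·k₂/k₁)^(1/(-1.5)).
= (2.10×1.06/5.66)^(-0.6667) = (0.3933)^(-0.6667) = 1.86 mol/L.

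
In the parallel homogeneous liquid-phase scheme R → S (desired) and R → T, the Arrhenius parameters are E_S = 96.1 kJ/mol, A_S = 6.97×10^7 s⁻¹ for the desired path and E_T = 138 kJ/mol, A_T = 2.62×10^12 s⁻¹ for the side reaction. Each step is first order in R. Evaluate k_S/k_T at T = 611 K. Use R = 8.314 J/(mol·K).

With equal orders, S_{S/T} = k_S/k_T = (A_S/A_T)·exp[(E_T−E_S)/(RT)].
(E_T−E_S)/(RT) = (138−96.1)×10³/(8.314×611) = 41900/5080 = 8.248.
k_S/k_T = (6.97×10^7/2.62×10^12)·exp(8.248) = 2.660×10^-5 × 3821 = 0.102.
Since E_S < E_T, lowering the temperature improves selectivity toward S.

0.102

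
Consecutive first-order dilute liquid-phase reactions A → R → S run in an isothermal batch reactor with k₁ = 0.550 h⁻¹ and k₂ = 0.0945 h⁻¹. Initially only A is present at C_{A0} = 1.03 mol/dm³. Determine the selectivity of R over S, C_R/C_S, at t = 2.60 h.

The intermediate concentration in a first-order A→B→C sequence is C_R = k₁C_{A0}(e^(−k₁t) − e^(−k₂t))/(k₂−k₁).
e^(−k₁t) = e^(−0.550×2.60) = e^(−1.430) = 0.2393; e^(−k₂t) = e^(−0.2457) = 0.7822.
C_R = 0.550×1.03/(0.0945−0.550) × (0.2393−0.7822) = (-1.244)×(-0.5428) = 0.6751 mol/dm³.
C_A = C_{A0}e^(−k₁t) = 0.2465 mol/dm³, so C_S = C_{A0}−C_A−C_R = 0.1084 mol/dm³; C_R/C_S = 6.23.

6.23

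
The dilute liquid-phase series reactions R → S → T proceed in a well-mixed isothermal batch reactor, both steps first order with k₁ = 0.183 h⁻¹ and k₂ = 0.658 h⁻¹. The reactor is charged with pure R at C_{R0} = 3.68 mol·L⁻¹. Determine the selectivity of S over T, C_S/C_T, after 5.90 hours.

0.229

Solving the coupled first-order balances gives C_S(t) = [k₁/(k₂−k₁)]·C_{R0}·(e^(−k₁t) − e^(−k₂t)).
e^(−k₁t) = e^(−0.183×5.90) = e^(−1.080) = 0.3397; e^(−k₂t) = e^(−3.882) = 0.02061.
C_S = 0.183×3.68/(0.658−0.183) × (0.3397−0.02061) = 1.418×0.3191 = 0.4524 mol·L⁻¹.
C_R = C_{R0}e^(−k₁t) = 1.250 mol·L⁻¹, so C_T = C_{R0}−C_R−C_S = 1.978 mol·L⁻¹; C_S/C_T = 0.229.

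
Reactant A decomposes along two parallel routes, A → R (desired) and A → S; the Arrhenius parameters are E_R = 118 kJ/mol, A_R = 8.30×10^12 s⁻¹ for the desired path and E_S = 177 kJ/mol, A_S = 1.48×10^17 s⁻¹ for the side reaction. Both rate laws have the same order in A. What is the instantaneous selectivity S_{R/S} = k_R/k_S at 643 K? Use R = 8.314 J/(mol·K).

3.48

Since both paths have the same order in A, the concentration cancels and S_{R/S} = k_R/k_S = (A_R/A_S)·exp[(E_S−E_R)/(RT)].
(E_S−E_R)/(RT) = (177−118)×10³/(8.314×643) = 59000/5346 = 11.04.
k_R/k_S = (8.30×10^12/1.48×10^17)·exp(11.04) = 5.608×10^-5 × 62099 = 3.48.
Since E_R < E_S, lowering the temperature improves selectivity toward R.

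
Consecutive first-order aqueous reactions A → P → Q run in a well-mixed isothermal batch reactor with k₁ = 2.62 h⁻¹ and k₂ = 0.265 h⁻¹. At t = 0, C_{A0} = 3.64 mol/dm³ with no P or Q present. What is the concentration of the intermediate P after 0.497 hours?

Solving the coupled first-order balances gives C_P(t) = [k₁/(k₂−k₁)]·C_{A0}·(e^(−k₁t) − e^(−k₂t)).
e^(−k₁t) = e^(−2.62×0.497) = e^(−1.302) = 0.2719; e^(−k₂t) = e^(−0.1317) = 0.8766.
C_P = 2.62×3.64/(0.265−2.62) × (0.2719−0.8766) = (-4.050)×(-0.6047) = 2.449 mol/dm³.

2.45 mol/dm³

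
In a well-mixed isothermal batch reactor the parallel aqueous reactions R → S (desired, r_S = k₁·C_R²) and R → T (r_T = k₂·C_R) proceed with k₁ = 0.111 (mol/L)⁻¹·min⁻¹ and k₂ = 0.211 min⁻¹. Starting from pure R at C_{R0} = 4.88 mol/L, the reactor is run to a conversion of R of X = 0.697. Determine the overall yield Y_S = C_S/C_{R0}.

C_R = C_{R0}(1−X) = 1.479 mol/L.
Along a PFR/batch, dC_T/dC_R = −r_T/(r_S+r_T) = −k₂/(k₂+k₁·C_R).
Integrating from C_{R0} to C_R: C_T = (0.211/0.111)·ln[(0.211+0.111·4.88)/(0.211+0.111·1.48)] = 1.901·ln(0.7527/0.3751) = 1.324 mol/L.
Then C_S = (C_{R0}−C_R) − C_T = 3.401 − 1.324 = 2.078 mol/L.
Y_S = C_S/C_{R0} = 2.078/4.88 = 0.426.

0.426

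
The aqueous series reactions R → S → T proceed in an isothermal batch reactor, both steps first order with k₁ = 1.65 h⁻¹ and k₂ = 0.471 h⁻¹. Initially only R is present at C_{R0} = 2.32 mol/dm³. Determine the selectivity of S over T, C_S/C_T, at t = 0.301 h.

For first-order series with pure R initially, C_S(t) = k₁C_{R0}/(k₂−k₁)·(e^(−k₁t) − e^(−k₂t)).
e^(−k₁t) = e^(−1.65×0.301) = e^(−0.4966) = 0.6086; e^(−k₂t) = e^(−0.1418) = 0.8678.
C_S = 1.65×2.32/(0.471−1.65) × (0.6086−0.8678) = (-3.247)×(-0.2593) = 0.8418 mol/dm³.
C_R = C_{R0}e^(−k₁t) = 1.412 mol/dm³, so C_T = C_{R0}−C_R−C_S = 0.06638 mol/dm³; C_S/C_T = 12.7.

12.7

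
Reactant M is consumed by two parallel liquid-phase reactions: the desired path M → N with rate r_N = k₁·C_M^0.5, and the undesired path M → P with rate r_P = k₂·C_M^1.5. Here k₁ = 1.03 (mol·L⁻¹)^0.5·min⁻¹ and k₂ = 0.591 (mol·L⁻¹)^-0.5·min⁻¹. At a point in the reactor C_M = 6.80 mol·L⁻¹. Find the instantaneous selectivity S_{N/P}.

0.256

S_{N/P} = r_N/r_P = (k₁·C_M^0.5)/(k₂·C_M^1.5) = (k₁/k₂)·C_M⁻¹.
= (1.03×6.800^0.5) / (0.591×6.800^1.5) = 2.686/10.48 = 0.256.
The undesired path is higher order in M, so low C_M (CSTR or dilute feed) favours N.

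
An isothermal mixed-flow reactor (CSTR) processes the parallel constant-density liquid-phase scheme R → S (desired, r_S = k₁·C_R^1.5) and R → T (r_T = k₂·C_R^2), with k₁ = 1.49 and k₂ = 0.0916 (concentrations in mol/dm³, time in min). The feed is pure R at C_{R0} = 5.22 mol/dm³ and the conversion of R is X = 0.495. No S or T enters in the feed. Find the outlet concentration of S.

Exit C_R = C_{R0}(1−X) = 5.22×0.505 = 2.636 mol/dm³.
A CSTR operates uniformly at the exit composition, giving r_S = 6.377 and r_T = 0.6365 (each k·C_R^n at C_R = 2.636).
Fraction of consumed R going to S: r_S/(r_S+r_T) = 0.9092.
C_S = 0.9092·C_{R0}·X = 0.9092×5.22×0.495 = 2.35 mol/dm³.

2.35 mol/dm³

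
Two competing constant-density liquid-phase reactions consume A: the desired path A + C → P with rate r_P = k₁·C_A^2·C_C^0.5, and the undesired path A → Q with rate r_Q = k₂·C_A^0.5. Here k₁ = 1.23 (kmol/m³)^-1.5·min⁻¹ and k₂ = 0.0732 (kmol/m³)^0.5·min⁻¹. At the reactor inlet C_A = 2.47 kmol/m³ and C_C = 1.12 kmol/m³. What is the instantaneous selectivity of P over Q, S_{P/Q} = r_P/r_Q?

69.0

S_{P/Q} = r_P/r_Q = (k₁·C_A^2·C_C^0.5)/(k₂·C_A^0.5) = (k₁/k₂)·C_A^1.5·C_C^0.5.
= (1.23×2.470^2×1.120^0.5) / (0.0732×2.470^0.5) = 7.942/0.1150 = 69.0.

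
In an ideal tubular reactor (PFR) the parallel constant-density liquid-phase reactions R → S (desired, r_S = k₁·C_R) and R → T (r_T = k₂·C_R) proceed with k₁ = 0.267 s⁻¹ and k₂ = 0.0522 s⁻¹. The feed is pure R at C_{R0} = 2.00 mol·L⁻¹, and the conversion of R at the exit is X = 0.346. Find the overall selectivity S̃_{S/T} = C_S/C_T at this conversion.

5.11

C_R = C_{R0}(1−X) = 1.308 mol·L⁻¹.
Both paths are first order in R, so the instantaneous fraction to S is constant: dC_S/d(−C_R) = k₁/(k₁+k₂) = 0.8365.
C_S = 0.8365·(C_{R0}−C_R) = 0.8365×0.6920 = 0.579 mol·L⁻¹.
C_T = (C_{R0}−C_R)−C_S = 0.1132 mol·L⁻¹; S̃_{S/T} = 0.5788/0.1132 = 5.11.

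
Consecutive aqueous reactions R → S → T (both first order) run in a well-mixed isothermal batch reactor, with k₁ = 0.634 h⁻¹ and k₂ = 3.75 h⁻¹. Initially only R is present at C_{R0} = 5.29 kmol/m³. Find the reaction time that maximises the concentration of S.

0.570 h

Setting dC_S/dt = 0 gives t_opt = ln(k₂/k₁)/(k₂−k₁).
= ln(3.75/0.634)/(3.75−0.634) = ln(5.915)/3.116 = 1.777/3.116 = 0.570 h.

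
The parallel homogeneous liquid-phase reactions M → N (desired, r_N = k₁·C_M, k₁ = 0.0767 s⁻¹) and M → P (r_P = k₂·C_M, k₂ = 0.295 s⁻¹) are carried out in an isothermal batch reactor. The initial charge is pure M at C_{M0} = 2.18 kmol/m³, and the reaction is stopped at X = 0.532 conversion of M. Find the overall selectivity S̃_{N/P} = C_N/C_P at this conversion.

0.260

C_M = C_{M0}(1−X) = 1.020 kmol/m³.
Both paths are first order in M, so the instantaneous fraction to N is constant: dC_N/d(−C_M) = k₁/(k₁+k₂) = 0.2063.
C_N = 0.2063·(C_{M0}−C_M) = 0.2063×1.160 = 0.239 kmol/m³.
C_P = (C_{M0}−C_M)−C_N = 0.9204 kmol/m³; S̃_{N/P} = 0.2393/0.9204 = 0.260.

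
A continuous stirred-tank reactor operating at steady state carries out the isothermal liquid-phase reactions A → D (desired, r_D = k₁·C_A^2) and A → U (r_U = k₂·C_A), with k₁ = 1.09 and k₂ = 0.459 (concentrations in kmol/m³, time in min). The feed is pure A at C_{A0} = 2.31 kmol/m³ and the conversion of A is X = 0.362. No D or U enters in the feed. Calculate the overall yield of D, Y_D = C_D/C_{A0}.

Exit C_A = C_{A0}(1−X) = 2.31×0.638 = 1.474 kmol/m³.
A CSTR operates uniformly at the exit composition, giving r_D = 2.368 and r_U = 0.6765 (each k·C_A^n at C_A = 1.474).
Fraction of consumed A going to D: r_D/(r_D+r_U) = 0.7778.
C_D = 0.7778·C_{A0}·X = 0.7778×2.31×0.362 = 0.650 kmol/m³; Y_D = C_D/C_{A0} = 0.282.

0.282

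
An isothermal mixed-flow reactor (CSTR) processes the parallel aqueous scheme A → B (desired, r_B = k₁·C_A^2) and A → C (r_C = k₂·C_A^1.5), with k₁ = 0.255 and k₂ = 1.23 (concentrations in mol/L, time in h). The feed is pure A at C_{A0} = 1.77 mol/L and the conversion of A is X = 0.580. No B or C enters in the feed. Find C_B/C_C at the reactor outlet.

Exit C_A = C_{A0}(1−X) = 1.77×0.420 = 0.7434 mol/L.
Rates in a CSTR are evaluated at the outlet concentration: r_B = 0.255×0.7434^2 = 0.1409, r_C = 1.23×0.7434^1.5 = 0.7884.
Overall selectivity = C_B/C_C = r_Bτ/(r_Cτ) = r_B/r_C = 0.179.

0.179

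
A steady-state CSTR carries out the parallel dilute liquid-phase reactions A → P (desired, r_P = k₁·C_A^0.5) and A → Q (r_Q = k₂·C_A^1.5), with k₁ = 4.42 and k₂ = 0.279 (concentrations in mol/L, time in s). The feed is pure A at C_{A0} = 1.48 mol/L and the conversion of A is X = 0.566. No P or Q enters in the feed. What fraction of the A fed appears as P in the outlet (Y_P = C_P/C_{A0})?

Exit C_A = C_{A0}(1−X) = 1.48×0.434 = 0.6423 mol/L.
In a CSTR the entire volume is at exit conditions, so r_P = 4.42×0.6423^0.5 = 3.542 and r_Q = 0.279×0.6423^1.5 = 0.1436.
Fraction of consumed A going to P: r_P/(r_P+r_Q) = 0.9610.
C_P = 0.9610·C_{A0}·X = 0.9610×1.48×0.566 = 0.805 mol/L; Y_P = C_P/C_{A0} = 0.544.

0.544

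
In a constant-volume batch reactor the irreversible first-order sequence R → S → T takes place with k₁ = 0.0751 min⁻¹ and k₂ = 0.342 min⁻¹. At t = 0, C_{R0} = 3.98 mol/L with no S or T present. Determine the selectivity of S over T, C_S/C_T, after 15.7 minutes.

For first-order series with pure R initially, C_S(t) = k₁C_{R0}/(k₂−k₁)·(e^(−k₁t) − e^(−k₂t)).
e^(−k₁t) = e^(−0.0751×15.7) = e^(−1.179) = 0.3076; e^(−k₂t) = e^(−5.369) = 0.004657.
C_S = 0.0751×3.98/(0.342−0.0751) × (0.3076−0.004657) = 1.120×0.3029 = 0.3392 mol/L.
C_R = C_{R0}e^(−k₁t) = 1.224 mol/L, so C_T = C_{R0}−C_R−C_S = 2.417 mol/L; C_S/C_T = 0.140.

0.140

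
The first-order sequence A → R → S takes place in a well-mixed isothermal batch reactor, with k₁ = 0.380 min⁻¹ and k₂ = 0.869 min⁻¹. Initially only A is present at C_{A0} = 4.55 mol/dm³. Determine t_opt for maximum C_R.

Setting dC_R/dt = 0 gives t_opt = ln(k₂/k₁)/(k₂−k₁).
= ln(0.869/0.380)/(0.869−0.380) = ln(2.287)/0.4890 = 0.8272/0.4890 = 1.69 min.

1.69 min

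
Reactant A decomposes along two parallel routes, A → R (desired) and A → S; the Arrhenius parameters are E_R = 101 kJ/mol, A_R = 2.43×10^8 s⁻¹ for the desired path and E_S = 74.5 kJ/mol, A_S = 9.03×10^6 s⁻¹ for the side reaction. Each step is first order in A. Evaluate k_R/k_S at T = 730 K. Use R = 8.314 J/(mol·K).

0.342

With equal orders, S_{R/S} = k_R/k_S = (A_R/A_S)·exp[(E_S−E_R)/(RT)].
(E_S−E_R)/(RT) = (74.5−101)×10³/(8.314×730) = -26500/6069 = -4.366.
k_R/k_S = (2.43×10^8/9.03×10^6)·exp(-4.366) = 26.91 × 0.01270 = 0.342.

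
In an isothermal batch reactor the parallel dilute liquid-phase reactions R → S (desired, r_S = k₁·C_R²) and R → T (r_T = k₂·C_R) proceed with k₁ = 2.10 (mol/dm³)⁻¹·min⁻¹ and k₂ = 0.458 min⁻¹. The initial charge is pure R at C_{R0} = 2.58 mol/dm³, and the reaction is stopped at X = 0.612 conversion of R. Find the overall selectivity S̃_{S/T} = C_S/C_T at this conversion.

C_R = C_{R0}(1−X) = 1.001 mol/dm³.
Along a PFR/batch, dC_T/dC_R = −r_T/(r_S+r_T) = −k₂/(k₂+k₁·C_R).
Integrating from C_{R0} to C_R: C_T = (0.458/2.10)·ln[(0.458+2.10·2.58)/(0.458+2.10·1.00)] = 0.2181·ln(5.876/2.560) = 0.1812 mol/dm³.
Then C_S = (C_{R0}−C_R) − C_T = 1.579 − 0.1812 = 1.398 mol/dm³.
S̃_{S/T} = C_S/C_T = 1.398/0.1812 = 7.71.

7.71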